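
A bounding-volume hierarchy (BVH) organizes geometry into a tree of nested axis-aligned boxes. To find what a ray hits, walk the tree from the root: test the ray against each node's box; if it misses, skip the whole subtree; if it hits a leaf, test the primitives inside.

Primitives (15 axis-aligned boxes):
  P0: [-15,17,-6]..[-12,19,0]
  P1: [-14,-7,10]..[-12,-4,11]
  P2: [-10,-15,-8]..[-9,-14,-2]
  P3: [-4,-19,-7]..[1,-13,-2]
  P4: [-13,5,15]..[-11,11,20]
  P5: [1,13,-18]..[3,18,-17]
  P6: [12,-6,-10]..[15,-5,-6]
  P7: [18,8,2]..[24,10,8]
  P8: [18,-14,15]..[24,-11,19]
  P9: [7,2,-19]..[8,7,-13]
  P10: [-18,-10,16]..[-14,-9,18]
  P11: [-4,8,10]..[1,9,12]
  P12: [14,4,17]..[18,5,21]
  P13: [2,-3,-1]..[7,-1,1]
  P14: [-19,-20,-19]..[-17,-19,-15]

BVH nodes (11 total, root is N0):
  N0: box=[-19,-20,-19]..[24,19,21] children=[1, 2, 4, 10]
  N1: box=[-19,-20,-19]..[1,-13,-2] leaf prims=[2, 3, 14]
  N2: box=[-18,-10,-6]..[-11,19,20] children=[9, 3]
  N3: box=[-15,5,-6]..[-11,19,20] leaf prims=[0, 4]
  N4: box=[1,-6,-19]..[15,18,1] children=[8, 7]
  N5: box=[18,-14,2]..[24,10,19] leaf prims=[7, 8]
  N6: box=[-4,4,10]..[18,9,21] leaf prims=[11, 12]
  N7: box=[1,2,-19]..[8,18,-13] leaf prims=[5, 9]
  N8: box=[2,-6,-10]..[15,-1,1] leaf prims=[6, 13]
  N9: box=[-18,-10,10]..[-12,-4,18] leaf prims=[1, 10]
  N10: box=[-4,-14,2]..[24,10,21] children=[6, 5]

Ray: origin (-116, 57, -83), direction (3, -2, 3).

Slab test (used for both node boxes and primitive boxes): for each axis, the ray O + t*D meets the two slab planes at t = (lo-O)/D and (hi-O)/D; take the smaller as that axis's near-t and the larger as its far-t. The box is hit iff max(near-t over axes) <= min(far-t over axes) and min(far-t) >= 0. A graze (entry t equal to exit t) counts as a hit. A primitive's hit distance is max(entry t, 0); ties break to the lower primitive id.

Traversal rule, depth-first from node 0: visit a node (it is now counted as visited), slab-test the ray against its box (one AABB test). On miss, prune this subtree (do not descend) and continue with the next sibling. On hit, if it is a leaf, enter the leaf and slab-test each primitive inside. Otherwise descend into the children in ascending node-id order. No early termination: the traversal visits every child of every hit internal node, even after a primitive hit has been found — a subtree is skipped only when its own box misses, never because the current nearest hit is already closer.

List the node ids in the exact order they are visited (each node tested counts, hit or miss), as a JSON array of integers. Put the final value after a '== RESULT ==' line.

Trace the traversal:
N0 x:[97/3,140/3] y:[19,77/2] z:[64/3,104/3] -> hit [97/3,104/3], descend [1, 2, 4, 10]
  N1 x:[97/3,39] y:[35,77/2] z:[64/3,27] -> miss, prune
  N2 x:[98/3,35] y:[19,67/2] z:[77/3,103/3] -> hit [98/3,67/2], descend [3, 9]
    N3 x:[101/3,35] y:[19,26] z:[77/3,103/3] -> miss, prune
    N9 x:[98/3,104/3] y:[61/2,67/2] z:[31,101/3] -> hit [98/3,67/2] leaf, test {P1(miss), P10@t=33}
  N4 x:[39,131/3] y:[39/2,63/2] z:[64/3,28] -> miss, prune
  N10 x:[112/3,140/3] y:[47/2,71/2] z:[85/3,104/3] -> miss, prune

Visited [0, 1, 2, 3, 9, 4, 10]. Tests: 7 box, 1 leaf. Nearest: P10.

== RESULT ==
[0, 1, 2, 3, 9, 4, 10]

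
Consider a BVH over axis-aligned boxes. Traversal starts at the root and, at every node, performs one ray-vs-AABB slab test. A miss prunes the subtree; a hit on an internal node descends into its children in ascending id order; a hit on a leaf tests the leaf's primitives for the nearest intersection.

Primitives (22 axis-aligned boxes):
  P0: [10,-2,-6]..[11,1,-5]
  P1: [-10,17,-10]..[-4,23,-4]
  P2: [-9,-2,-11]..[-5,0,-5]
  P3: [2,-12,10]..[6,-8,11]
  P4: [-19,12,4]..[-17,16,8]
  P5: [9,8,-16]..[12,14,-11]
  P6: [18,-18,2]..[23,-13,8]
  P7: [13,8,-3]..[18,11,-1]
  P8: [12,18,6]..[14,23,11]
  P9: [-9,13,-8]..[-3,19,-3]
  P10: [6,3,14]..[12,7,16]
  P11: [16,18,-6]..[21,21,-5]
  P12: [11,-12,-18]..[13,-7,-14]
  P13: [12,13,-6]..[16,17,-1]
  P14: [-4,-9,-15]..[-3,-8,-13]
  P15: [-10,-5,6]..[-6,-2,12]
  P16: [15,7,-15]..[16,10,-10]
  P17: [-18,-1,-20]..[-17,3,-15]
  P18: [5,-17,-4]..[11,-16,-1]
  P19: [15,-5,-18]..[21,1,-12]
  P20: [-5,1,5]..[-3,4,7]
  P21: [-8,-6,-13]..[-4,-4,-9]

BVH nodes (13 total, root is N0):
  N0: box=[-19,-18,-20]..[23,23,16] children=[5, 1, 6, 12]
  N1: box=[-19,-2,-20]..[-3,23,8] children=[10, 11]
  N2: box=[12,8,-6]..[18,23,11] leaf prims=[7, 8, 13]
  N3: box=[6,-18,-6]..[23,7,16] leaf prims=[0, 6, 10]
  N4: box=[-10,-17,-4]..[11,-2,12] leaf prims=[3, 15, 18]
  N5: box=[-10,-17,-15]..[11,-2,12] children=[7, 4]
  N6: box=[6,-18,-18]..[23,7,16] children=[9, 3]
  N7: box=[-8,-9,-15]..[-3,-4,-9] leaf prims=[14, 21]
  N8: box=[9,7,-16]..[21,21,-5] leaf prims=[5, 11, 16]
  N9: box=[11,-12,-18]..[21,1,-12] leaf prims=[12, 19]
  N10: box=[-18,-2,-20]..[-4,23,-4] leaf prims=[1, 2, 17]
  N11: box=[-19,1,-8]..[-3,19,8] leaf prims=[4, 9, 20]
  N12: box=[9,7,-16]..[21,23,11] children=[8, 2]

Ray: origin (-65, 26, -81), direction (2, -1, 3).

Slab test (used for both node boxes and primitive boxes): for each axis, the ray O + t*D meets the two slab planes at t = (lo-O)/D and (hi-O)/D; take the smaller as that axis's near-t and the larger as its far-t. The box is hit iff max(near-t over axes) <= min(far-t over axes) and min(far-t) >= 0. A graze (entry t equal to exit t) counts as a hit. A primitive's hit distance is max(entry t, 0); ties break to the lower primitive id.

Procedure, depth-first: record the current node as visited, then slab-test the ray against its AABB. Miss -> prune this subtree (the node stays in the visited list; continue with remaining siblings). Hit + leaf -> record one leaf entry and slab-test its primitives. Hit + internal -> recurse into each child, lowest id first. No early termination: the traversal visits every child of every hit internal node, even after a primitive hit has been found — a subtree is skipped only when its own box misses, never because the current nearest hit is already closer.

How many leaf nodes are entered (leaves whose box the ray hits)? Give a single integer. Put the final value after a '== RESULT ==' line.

Trace the traversal:
N0 x:[23,44] y:[3,44] z:[61/3,97/3] -> hit [23,97/3], descend [1, 5, 6, 12]
  N1 x:[23,31] y:[3,28] z:[61/3,89/3] -> hit [23,28], descend [10, 11]
    N10 x:[47/2,61/2] y:[3,28] z:[61/3,77/3] -> hit [47/2,77/3] leaf, test {P1(miss), P2(miss), P17(miss)}
    N11 x:[23,31] y:[7,25] z:[73/3,89/3] -> hit [73/3,25] leaf, test {P4(miss), P9(miss), P20(miss)}
  N5 x:[55/2,38] y:[28,43] z:[22,31] -> hit [28,31], descend [4, 7]
    N4 x:[55/2,38] y:[28,43] z:[77/3,31] -> hit [28,31] leaf, test {P3(miss), P15@t=29, P18(miss)}
    N7 x:[57/2,31] y:[30,35] z:[22,24] -> miss, prune
  N6 x:[71/2,44] y:[19,44] z:[21,97/3] -> miss, prune
  N12 x:[37,43] y:[3,19] z:[65/3,92/3] -> miss, prune

Visited [0, 1, 10, 11, 5, 4, 7, 6, 12]. Tests: 9 box, 3 leaf. Nearest: P15.

== RESULT ==
3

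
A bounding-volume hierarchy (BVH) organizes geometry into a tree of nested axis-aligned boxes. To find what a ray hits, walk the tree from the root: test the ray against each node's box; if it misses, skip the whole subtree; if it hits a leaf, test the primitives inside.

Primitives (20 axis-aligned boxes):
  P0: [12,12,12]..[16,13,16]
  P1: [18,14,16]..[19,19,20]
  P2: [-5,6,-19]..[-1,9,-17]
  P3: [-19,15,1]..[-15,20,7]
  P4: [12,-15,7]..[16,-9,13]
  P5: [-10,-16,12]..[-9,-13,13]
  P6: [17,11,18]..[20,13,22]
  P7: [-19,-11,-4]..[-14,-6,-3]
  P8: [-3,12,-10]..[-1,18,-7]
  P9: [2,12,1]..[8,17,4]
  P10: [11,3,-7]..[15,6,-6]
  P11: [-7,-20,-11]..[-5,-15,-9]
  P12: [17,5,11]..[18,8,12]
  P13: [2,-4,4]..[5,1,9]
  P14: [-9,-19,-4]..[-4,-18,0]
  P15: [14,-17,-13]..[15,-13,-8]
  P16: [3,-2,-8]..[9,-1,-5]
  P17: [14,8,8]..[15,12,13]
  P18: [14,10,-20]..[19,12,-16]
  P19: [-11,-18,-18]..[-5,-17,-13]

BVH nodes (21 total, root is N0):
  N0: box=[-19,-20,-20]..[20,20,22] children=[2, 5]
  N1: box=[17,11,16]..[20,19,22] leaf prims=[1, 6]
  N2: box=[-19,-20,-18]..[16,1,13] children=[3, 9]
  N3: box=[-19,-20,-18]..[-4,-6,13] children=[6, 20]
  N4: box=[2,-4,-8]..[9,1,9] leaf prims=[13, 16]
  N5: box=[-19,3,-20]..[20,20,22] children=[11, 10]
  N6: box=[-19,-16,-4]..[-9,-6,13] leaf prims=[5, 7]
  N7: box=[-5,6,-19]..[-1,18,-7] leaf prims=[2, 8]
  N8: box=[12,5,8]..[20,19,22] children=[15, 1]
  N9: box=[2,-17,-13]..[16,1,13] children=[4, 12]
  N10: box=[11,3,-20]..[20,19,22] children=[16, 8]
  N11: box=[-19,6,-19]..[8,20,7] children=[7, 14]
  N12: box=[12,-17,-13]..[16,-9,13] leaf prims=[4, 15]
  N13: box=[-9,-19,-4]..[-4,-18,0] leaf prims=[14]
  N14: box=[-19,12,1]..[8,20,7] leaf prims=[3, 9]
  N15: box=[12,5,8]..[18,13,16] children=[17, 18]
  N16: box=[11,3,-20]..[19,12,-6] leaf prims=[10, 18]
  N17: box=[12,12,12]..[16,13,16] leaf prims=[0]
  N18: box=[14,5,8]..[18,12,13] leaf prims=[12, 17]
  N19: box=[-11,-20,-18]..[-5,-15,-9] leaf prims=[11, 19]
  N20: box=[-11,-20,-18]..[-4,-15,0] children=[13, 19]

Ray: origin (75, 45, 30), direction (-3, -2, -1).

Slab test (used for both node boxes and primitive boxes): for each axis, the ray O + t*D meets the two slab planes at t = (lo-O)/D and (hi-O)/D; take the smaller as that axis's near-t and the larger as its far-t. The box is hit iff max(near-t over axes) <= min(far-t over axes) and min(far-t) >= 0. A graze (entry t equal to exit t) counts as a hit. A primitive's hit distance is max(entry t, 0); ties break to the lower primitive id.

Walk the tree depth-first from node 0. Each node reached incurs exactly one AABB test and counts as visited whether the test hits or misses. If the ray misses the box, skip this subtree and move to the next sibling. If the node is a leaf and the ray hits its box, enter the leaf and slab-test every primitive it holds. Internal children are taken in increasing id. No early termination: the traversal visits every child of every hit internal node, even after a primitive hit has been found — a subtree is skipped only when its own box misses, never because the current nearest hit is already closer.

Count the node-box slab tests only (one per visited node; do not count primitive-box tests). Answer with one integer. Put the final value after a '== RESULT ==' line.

Trace the traversal:
N0 x:[55/3,94/3] y:[25/2,65/2] z:[8,50] -> hit [55/3,94/3], descend [2, 5]
  N2 x:[59/3,94/3] y:[22,65/2] z:[17,48] -> hit [22,94/3], descend [3, 9]
    N3 x:[79/3,94/3] y:[51/2,65/2] z:[17,48] -> hit [79/3,94/3], descend [6, 20]
      N6 x:[28,94/3] y:[51/2,61/2] z:[17,34] -> hit [28,61/2] leaf, test {P5(miss), P7(miss)}
      N20 x:[79/3,86/3] y:[30,65/2] z:[30,48] -> miss, prune
    N9 x:[59/3,73/3] y:[22,31] z:[17,43] -> hit [22,73/3], descend [4, 12]
      N4 x:[22,73/3] y:[22,49/2] z:[21,38] -> hit [22,73/3] leaf, test {P13@t=70/3, P16(miss)}
      N12 x:[59/3,21] y:[27,31] z:[17,43] -> miss, prune
  N5 x:[55/3,94/3] y:[25/2,21] z:[8,50] -> hit [55/3,21], descend [10, 11]
    N10 x:[55/3,64/3] y:[13,21] z:[8,50] -> hit [55/3,21], descend [8, 16]
      N8 x:[55/3,21] y:[13,20] z:[8,22] -> hit [55/3,20], descend [1, 15]
        N1 x:[55/3,58/3] y:[13,17] z:[8,14] -> miss, prune
        N15 x:[19,21] y:[16,20] z:[14,22] -> hit [19,20], descend [17, 18]
          N17 x:[59/3,21] y:[16,33/2] z:[14,18] -> miss, prune
          N18 x:[19,61/3] y:[33/2,20] z:[17,22] -> hit [19,20] leaf, test {P12@t=19, P17(miss)}
      N16 x:[56/3,64/3] y:[33/2,21] z:[36,50] -> miss, prune
    N11 x:[67/3,94/3] y:[25/2,39/2] z:[23,49] -> miss, prune

17 AABB tests over nodes [0, 2, 3, 6, 20, 9, 4, 12, 5, 10, 8, 1, 15, 17, 18, 16, 11]; 3 leaves entered; closest P12.

== RESULT ==
17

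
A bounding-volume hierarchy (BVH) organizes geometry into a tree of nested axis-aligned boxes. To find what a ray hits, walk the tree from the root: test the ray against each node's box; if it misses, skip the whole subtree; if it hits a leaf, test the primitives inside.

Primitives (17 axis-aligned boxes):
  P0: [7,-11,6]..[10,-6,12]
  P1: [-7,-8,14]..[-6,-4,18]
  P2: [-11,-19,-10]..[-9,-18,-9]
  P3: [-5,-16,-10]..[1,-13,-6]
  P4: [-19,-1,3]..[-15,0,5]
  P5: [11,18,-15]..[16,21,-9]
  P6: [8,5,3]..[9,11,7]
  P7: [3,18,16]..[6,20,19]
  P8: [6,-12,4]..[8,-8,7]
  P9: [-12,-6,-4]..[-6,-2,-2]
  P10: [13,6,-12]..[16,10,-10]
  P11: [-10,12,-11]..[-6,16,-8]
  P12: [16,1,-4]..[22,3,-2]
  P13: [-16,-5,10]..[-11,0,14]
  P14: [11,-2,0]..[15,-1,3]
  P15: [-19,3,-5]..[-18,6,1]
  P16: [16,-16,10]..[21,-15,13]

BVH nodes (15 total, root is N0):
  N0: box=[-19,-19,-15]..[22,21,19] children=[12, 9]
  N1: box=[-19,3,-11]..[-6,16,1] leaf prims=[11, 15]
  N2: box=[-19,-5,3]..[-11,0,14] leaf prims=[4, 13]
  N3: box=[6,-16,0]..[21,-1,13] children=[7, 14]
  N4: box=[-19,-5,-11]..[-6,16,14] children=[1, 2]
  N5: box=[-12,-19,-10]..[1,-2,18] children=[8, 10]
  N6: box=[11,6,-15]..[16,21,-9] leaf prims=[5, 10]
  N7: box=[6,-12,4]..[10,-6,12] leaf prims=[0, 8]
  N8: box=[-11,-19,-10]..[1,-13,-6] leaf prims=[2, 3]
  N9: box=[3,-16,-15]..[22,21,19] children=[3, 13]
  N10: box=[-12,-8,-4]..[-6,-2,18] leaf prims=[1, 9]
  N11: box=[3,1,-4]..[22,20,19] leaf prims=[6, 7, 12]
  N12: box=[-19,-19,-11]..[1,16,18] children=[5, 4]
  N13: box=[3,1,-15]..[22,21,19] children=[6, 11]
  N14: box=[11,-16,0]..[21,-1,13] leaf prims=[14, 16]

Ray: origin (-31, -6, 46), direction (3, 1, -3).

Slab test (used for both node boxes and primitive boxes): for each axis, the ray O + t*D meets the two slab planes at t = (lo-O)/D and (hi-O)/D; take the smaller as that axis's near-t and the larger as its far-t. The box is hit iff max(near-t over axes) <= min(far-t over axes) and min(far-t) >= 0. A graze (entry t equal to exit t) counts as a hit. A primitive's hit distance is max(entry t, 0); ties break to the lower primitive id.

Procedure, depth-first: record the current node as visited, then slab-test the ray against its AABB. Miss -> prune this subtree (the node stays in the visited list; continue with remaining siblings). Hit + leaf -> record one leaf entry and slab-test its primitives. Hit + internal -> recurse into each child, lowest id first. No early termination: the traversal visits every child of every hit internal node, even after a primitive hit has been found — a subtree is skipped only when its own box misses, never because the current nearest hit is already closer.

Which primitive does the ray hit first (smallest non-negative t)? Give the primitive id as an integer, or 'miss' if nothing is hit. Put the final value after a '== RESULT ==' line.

Traverse from the root:
N0 x:[4,53/3] y:[-13,27] z:[9,61/3] -> hit [9,53/3], descend [9, 12]
  N9 x:[34/3,53/3] y:[-10,27] z:[9,61/3] -> hit [34/3,53/3], descend [3, 13]
    N3 x:[37/3,52/3] y:[-10,5] z:[11,46/3] -> miss, prune
    N13 x:[34/3,53/3] y:[7,27] z:[9,61/3] -> hit [34/3,53/3], descend [6, 11]
      N6 x:[14,47/3] y:[12,27] z:[55/3,61/3] -> miss, prune
      N11 x:[34/3,53/3] y:[7,26] z:[9,50/3] -> hit [34/3,50/3] leaf, test {P6@t=13, P7(miss), P12(miss)}
  N12 x:[4,32/3] y:[-13,22] z:[28/3,19] -> hit [28/3,32/3], descend [4, 5]
    N4 x:[4,25/3] y:[1,22] z:[32/3,19] -> miss, prune
    N5 x:[19/3,32/3] y:[-13,4] z:[28/3,56/3] -> miss, prune

Visited [0, 9, 3, 13, 6, 11, 12, 4, 5]. Tests: 9 box, 1 leaf. Nearest: P6.

== RESULT ==
6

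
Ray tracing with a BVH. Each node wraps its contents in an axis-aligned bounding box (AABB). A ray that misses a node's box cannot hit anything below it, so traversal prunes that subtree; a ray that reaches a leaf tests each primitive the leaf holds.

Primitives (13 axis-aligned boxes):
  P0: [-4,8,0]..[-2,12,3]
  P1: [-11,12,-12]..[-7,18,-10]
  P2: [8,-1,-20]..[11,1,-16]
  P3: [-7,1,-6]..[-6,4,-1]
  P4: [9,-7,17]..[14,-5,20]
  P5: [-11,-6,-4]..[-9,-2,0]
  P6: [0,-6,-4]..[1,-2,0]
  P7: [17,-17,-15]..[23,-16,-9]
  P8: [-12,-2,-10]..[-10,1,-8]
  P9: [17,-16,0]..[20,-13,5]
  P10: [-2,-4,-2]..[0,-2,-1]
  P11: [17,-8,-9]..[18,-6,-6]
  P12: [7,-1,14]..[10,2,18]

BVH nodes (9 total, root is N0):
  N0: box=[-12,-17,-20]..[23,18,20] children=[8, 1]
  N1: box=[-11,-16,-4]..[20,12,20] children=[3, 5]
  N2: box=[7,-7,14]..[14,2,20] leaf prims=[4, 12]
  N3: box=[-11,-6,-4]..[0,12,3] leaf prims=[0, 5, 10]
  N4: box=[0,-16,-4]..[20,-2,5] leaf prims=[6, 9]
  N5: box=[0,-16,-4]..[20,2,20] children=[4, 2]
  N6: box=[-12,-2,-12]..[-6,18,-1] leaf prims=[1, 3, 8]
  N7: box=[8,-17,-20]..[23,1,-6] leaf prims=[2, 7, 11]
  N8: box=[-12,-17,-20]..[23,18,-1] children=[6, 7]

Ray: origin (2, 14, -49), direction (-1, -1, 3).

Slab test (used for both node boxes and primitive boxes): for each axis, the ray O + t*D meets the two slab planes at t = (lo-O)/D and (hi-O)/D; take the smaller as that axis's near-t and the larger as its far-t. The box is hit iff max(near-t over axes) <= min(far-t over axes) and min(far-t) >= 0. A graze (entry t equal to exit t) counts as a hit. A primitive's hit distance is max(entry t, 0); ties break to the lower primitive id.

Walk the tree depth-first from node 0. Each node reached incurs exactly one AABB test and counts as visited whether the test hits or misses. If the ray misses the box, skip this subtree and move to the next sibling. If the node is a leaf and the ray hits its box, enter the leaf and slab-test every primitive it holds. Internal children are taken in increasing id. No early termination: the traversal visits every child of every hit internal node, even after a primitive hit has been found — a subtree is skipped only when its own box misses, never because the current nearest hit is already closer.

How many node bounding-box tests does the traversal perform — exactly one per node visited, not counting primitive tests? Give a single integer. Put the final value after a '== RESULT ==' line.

Trace the traversal:
N0 x:[-21,14] y:[-4,31] z:[29/3,23] -> hit [29/3,14], descend [1, 8]
  N1 x:[-18,13] y:[2,30] z:[15,23] -> miss, prune
  N8 x:[-21,14] y:[-4,31] z:[29/3,16] -> hit [29/3,14], descend [6, 7]
    N6 x:[8,14] y:[-4,16] z:[37/3,16] -> hit [37/3,14] leaf, test {P1(miss), P3(miss), P8@t=13}
    N7 x:[-21,-6] y:[13,31] z:[29/3,43/3] -> miss, prune

Summary -> nodes [0, 1, 8, 6, 7]; box-tests=5; leaf-entries=1; first=P8

== RESULT ==
5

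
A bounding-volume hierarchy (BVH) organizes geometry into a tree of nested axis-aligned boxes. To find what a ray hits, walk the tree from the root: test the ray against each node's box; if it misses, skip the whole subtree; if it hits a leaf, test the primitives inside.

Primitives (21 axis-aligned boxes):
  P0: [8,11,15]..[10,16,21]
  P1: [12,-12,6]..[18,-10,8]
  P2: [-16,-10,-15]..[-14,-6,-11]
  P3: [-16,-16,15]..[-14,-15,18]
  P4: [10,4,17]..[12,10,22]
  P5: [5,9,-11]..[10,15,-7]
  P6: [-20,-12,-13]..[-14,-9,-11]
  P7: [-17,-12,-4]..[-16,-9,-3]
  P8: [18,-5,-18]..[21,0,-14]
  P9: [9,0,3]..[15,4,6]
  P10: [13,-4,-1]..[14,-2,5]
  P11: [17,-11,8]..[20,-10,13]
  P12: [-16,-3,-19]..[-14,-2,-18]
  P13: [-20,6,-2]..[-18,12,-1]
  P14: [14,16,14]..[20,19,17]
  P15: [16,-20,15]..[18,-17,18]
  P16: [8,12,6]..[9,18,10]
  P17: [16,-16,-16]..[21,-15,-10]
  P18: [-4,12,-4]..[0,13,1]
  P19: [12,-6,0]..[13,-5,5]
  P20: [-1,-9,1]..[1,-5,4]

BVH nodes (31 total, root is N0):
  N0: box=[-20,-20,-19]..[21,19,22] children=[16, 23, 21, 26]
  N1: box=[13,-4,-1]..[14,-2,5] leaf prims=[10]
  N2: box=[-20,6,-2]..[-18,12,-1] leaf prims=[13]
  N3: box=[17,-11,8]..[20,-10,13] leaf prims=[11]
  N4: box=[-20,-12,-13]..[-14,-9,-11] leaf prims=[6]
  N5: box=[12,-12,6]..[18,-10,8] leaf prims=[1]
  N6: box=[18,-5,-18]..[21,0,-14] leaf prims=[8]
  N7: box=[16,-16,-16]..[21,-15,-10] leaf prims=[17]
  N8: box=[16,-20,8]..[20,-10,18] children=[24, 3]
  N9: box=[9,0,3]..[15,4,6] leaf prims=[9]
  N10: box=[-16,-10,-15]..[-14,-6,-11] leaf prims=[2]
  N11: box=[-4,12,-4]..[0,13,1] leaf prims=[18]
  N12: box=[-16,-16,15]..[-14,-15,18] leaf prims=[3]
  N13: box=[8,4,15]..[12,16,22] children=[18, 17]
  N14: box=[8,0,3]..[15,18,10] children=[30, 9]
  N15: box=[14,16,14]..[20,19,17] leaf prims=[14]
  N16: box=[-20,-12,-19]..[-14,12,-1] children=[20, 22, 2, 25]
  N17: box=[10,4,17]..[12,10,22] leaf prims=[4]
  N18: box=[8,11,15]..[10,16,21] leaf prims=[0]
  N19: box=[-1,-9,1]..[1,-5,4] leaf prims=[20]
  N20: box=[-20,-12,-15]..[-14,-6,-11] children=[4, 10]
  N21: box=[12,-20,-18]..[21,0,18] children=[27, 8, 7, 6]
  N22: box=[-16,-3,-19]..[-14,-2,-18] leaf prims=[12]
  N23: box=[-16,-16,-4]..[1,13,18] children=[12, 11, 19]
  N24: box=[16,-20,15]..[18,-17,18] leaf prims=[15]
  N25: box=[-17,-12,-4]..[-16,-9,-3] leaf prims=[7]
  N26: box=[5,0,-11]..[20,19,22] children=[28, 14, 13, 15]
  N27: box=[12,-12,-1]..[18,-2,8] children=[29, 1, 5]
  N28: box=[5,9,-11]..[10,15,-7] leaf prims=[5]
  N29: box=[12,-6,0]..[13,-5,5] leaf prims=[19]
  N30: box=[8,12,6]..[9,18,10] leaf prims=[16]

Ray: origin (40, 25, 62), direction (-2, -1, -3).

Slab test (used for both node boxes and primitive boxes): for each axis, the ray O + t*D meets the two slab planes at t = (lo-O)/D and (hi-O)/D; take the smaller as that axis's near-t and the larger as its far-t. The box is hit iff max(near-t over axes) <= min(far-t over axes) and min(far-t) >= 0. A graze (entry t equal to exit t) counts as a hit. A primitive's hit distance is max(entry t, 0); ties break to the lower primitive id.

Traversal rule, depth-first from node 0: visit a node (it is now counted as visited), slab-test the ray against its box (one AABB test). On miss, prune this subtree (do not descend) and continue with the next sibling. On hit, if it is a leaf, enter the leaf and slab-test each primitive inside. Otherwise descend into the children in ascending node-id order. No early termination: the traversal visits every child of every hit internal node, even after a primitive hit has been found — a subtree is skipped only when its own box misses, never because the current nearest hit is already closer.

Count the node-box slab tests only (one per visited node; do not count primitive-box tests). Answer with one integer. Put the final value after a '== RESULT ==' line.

Walk:
N0 x:[19/2,30] y:[6,45] z:[40/3,27] -> hit [40/3,27], descend [16, 21, 23, 26]
  N16 x:[27,30] y:[13,37] z:[21,27] -> hit [27,27], descend [2, 20, 22, 25]
    N2 x:[29,30] y:[13,19] z:[21,64/3] -> miss, prune
    N20 x:[27,30] y:[31,37] z:[73/3,77/3] -> miss, prune
    N22 x:[27,28] y:[27,28] z:[80/3,27] -> hit [27,27] leaf, test {P12@t=27}
    N25 x:[28,57/2] y:[34,37] z:[65/3,22] -> miss, prune
  N21 x:[19/2,14] y:[25,45] z:[44/3,80/3] -> miss, prune
  N23 x:[39/2,28] y:[12,41] z:[44/3,22] -> hit [39/2,22], descend [11, 12, 19]
    N11 x:[20,22] y:[12,13] z:[61/3,22] -> miss, prune
    N12 x:[27,28] y:[40,41] z:[44/3,47/3] -> miss, prune
    N19 x:[39/2,41/2] y:[30,34] z:[58/3,61/3] -> miss, prune
  N26 x:[10,35/2] y:[6,25] z:[40/3,73/3] -> hit [40/3,35/2], descend [13, 14, 15, 28]
    N13 x:[14,16] y:[9,21] z:[40/3,47/3] -> hit [14,47/3], descend [17, 18]
      N17 x:[14,15] y:[15,21] z:[40/3,15] -> hit [15,15] leaf, test {P4@t=15}
      N18 x:[15,16] y:[9,14] z:[41/3,47/3] -> miss, prune
    N14 x:[25/2,16] y:[7,25] z:[52/3,59/3] -> miss, prune
    N15 x:[10,13] y:[6,9] z:[15,16] -> miss, prune
    N28 x:[15,35/2] y:[10,16] z:[23,73/3] -> miss, prune

Summary -> nodes [0, 16, 2, 20, 22, 25, 21, 23, 11, 12, 19, 26, 13, 17, 18, 14, 15, 28]; box-tests=18; leaf-entries=2; first=P4

== RESULT ==
18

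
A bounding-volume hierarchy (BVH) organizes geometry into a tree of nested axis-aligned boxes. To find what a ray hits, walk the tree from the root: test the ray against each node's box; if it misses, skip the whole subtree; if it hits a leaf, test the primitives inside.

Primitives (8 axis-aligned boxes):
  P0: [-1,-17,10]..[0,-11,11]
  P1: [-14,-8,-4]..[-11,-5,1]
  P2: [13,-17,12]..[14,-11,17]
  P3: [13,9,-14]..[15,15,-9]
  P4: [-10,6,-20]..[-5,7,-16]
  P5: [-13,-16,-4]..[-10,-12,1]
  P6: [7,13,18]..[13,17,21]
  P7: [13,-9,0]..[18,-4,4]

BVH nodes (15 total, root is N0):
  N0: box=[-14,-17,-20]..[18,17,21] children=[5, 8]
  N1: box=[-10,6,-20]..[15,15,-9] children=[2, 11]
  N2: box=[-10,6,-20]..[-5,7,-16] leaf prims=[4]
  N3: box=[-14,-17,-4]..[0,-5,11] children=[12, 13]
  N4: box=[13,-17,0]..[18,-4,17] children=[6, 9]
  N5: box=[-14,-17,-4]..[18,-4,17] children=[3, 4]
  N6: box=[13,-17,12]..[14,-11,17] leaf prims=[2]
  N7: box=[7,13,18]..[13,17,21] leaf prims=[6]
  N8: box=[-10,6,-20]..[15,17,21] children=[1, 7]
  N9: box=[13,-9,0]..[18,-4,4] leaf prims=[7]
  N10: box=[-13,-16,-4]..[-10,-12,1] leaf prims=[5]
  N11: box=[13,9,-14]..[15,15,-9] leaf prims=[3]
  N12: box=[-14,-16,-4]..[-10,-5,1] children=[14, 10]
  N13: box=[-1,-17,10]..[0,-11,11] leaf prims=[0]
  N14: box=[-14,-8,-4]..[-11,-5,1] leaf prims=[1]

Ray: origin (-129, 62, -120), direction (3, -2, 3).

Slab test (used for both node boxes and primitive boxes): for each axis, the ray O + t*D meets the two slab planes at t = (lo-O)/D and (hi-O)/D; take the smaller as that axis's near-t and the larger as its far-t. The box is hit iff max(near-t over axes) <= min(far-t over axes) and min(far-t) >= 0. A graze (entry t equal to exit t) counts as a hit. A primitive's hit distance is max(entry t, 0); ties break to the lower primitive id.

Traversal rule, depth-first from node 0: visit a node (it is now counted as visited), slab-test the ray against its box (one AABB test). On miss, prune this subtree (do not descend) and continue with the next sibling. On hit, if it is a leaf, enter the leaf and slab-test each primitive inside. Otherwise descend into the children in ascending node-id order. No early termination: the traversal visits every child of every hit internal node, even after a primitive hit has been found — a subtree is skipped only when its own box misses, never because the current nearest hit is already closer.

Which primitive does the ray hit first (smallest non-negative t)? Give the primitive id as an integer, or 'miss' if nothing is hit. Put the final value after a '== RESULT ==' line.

Traverse from the root:
N0 x:[115/3,49] y:[45/2,79/2] z:[100/3,47] -> hit [115/3,79/2], descend [5, 8]
  N5 x:[115/3,49] y:[33,79/2] z:[116/3,137/3] -> hit [116/3,79/2], descend [3, 4]
    N3 x:[115/3,43] y:[67/2,79/2] z:[116/3,131/3] -> hit [116/3,79/2], descend [12, 13]
      N12 x:[115/3,119/3] y:[67/2,39] z:[116/3,121/3] -> hit [116/3,39], descend [10, 14]
        N10 x:[116/3,119/3] y:[37,39] z:[116/3,121/3] -> hit [116/3,39] leaf, test {P5@t=116/3}
        N14 x:[115/3,118/3] y:[67/2,35] z:[116/3,121/3] -> miss, prune
      N13 x:[128/3,43] y:[73/2,79/2] z:[130/3,131/3] -> miss, prune
    N4 x:[142/3,49] y:[33,79/2] z:[40,137/3] -> miss, prune
  N8 x:[119/3,48] y:[45/2,28] z:[100/3,47] -> miss, prune

Visited [0, 5, 3, 12, 10, 14, 13, 4, 8]. Tests: 9 box, 1 leaf. Nearest: P5.

== RESULT ==
5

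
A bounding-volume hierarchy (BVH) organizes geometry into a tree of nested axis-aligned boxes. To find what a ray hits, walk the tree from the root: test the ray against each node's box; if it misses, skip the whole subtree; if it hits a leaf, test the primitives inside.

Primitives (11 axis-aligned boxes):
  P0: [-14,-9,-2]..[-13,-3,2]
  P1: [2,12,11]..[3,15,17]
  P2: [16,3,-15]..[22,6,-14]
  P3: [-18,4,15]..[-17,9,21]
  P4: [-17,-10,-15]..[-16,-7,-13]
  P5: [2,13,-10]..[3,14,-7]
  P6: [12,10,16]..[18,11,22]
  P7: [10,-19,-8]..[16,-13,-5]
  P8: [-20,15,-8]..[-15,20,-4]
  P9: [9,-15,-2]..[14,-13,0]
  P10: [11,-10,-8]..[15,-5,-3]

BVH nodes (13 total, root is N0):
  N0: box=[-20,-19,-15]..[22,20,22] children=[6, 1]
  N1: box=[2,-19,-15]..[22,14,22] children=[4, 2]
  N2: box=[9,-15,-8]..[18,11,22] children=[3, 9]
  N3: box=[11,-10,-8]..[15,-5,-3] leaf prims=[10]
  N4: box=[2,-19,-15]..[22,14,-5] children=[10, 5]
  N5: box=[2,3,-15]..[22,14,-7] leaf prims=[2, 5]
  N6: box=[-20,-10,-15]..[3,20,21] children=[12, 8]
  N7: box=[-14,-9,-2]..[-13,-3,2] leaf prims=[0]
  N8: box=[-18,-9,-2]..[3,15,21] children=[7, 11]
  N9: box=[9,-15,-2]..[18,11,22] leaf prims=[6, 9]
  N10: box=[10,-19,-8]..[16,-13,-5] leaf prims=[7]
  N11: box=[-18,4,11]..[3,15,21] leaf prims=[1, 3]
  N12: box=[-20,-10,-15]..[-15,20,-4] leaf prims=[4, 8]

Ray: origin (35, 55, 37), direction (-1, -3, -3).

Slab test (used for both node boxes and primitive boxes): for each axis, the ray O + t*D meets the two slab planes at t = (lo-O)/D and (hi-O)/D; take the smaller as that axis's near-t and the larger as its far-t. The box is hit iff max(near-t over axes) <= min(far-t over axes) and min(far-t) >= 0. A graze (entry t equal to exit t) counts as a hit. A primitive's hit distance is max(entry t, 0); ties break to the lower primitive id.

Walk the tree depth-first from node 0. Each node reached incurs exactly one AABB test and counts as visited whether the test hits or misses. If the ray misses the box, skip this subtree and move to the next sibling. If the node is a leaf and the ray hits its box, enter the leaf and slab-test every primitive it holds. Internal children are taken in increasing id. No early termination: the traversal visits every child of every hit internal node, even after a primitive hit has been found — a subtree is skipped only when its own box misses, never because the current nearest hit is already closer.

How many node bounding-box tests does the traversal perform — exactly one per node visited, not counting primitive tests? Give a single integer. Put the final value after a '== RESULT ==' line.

Trace the traversal:
N0 x:[13,55] y:[35/3,74/3] z:[5,52/3] -> hit [13,52/3], descend [1, 6]
  N1 x:[13,33] y:[41/3,74/3] z:[5,52/3] -> hit [41/3,52/3], descend [2, 4]
    N2 x:[17,26] y:[44/3,70/3] z:[5,15] -> miss, prune
    N4 x:[13,33] y:[41/3,74/3] z:[14,52/3] -> hit [14,52/3], descend [5, 10]
      N5 x:[13,33] y:[41/3,52/3] z:[44/3,52/3] -> hit [44/3,52/3] leaf, test {P2@t=17, P5(miss)}
      N10 x:[19,25] y:[68/3,74/3] z:[14,15] -> miss, prune
  N6 x:[32,55] y:[35/3,65/3] z:[16/3,52/3] -> miss, prune

7 AABB tests over nodes [0, 1, 2, 4, 5, 10, 6]; 1 leaf entered; closest P2.

== RESULT ==
7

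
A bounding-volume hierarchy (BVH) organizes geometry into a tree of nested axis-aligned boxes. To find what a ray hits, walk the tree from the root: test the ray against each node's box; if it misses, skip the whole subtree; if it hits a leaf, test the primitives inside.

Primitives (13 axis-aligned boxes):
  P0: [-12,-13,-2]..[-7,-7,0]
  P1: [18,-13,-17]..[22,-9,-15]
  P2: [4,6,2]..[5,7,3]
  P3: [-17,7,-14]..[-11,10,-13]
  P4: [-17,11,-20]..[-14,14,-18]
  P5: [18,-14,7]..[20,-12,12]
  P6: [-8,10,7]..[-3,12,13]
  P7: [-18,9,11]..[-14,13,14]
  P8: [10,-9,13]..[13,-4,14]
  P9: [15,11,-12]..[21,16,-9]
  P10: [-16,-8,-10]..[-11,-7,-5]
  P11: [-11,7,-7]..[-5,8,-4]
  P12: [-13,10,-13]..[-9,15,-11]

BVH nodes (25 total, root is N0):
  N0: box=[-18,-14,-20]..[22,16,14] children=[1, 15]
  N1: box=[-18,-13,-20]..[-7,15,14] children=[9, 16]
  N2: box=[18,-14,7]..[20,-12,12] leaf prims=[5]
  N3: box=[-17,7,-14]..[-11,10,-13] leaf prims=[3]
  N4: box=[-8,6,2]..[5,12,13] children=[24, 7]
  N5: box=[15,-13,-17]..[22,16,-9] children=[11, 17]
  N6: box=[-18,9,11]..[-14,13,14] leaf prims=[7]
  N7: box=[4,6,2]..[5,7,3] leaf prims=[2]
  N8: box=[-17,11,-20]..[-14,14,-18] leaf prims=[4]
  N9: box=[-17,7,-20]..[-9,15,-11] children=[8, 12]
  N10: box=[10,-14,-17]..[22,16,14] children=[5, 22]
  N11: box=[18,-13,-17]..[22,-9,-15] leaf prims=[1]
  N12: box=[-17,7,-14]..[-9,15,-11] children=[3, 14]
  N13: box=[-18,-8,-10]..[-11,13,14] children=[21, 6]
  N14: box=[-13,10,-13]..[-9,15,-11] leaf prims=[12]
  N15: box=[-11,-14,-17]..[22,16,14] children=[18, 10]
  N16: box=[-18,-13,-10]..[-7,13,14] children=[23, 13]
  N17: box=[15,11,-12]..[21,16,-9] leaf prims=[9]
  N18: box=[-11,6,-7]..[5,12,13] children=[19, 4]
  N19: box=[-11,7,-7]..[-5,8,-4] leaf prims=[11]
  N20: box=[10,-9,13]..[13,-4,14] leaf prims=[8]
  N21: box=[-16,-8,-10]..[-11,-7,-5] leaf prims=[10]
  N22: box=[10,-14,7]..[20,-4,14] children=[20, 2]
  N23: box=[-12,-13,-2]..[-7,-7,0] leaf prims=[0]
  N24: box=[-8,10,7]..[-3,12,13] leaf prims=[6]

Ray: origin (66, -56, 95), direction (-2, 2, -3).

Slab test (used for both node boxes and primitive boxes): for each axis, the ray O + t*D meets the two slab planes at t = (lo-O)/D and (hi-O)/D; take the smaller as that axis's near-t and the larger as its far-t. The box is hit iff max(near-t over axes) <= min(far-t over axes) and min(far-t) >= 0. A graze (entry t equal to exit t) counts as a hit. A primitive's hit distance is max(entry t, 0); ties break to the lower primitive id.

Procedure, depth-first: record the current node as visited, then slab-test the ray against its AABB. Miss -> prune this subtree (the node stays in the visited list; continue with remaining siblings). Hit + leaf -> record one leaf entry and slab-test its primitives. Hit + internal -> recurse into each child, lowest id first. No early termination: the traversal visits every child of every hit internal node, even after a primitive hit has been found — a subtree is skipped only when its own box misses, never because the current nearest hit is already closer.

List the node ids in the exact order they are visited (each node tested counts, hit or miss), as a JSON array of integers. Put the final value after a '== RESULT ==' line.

Trace the traversal:
N0 x:[22,42] y:[21,36] z:[27,115/3] -> hit [27,36], descend [1, 15]
  N1 x:[73/2,42] y:[43/2,71/2] z:[27,115/3] -> miss, prune
  N15 x:[22,77/2] y:[21,36] z:[27,112/3] -> hit [27,36], descend [10, 18]
    N10 x:[22,28] y:[21,36] z:[27,112/3] -> hit [27,28], descend [5, 22]
      N5 x:[22,51/2] y:[43/2,36] z:[104/3,112/3] -> miss, prune
      N22 x:[23,28] y:[21,26] z:[27,88/3] -> miss, prune
    N18 x:[61/2,77/2] y:[31,34] z:[82/3,34] -> hit [31,34], descend [4, 19]
      N4 x:[61/2,37] y:[31,34] z:[82/3,31] -> hit [31,31], descend [7, 24]
        N7 x:[61/2,31] y:[31,63/2] z:[92/3,31] -> hit [31,31] leaf, test {P2@t=31}
        N24 x:[69/2,37] y:[33,34] z:[82/3,88/3] -> miss, prune
      N19 x:[71/2,77/2] y:[63/2,32] z:[33,34] -> miss, prune

11 AABB tests over nodes [0, 1, 15, 10, 5, 22, 18, 4, 7, 24, 19]; 1 leaf entered; closest P2.

== RESULT ==
[0, 1, 15, 10, 5, 22, 18, 4, 7, 24, 19]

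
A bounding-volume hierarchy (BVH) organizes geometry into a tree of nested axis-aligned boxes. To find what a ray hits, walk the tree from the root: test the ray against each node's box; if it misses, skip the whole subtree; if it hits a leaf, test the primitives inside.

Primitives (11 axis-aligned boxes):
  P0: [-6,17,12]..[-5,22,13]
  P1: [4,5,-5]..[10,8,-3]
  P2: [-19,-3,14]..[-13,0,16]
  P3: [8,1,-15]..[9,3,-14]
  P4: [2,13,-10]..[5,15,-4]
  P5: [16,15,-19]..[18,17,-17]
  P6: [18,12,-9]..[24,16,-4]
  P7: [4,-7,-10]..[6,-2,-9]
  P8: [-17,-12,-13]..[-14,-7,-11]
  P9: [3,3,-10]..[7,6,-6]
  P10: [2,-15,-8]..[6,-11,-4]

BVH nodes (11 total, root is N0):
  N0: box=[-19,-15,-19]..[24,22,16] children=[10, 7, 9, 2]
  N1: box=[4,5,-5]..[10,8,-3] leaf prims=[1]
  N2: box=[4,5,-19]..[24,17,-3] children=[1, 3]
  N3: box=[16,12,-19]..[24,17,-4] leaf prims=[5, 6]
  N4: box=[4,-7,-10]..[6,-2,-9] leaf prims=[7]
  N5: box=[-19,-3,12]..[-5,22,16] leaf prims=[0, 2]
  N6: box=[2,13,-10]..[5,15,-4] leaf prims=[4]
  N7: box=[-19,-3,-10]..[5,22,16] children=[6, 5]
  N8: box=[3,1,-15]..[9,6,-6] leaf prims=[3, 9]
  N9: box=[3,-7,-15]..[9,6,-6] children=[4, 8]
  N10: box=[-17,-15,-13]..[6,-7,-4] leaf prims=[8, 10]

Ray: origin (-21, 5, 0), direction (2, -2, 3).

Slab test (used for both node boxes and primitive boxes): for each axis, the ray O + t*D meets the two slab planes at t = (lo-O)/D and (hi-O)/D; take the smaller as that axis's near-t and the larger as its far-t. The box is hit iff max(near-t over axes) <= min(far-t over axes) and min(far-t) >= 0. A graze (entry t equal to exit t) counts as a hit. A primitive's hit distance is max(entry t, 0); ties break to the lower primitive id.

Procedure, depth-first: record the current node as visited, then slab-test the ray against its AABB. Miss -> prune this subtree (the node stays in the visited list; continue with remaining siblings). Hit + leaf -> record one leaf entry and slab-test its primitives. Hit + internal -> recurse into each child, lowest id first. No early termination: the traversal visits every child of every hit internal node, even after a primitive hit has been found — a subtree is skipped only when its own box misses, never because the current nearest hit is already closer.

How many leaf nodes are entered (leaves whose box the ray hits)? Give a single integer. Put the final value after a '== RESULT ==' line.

Walk:
N0 x:[1,45/2] y:[-17/2,10] z:[-19/3,16/3] -> hit [1,16/3], descend [2, 7, 9, 10]
  N2 x:[25/2,45/2] y:[-6,0] z:[-19/3,-1] -> miss, prune
  N7 x:[1,13] y:[-17/2,4] z:[-10/3,16/3] -> hit [1,4], descend [5, 6]
    N5 x:[1,8] y:[-17/2,4] z:[4,16/3] -> hit [4,4] leaf, test {P0(miss), P2(miss)}
    N6 x:[23/2,13] y:[-5,-4] z:[-10/3,-4/3] -> miss, prune
  N9 x:[12,15] y:[-1/2,6] z:[-5,-2] -> miss, prune
  N10 x:[2,27/2] y:[6,10] z:[-13/3,-4/3] -> miss, prune

7 AABB tests over nodes [0, 2, 7, 5, 6, 9, 10]; 1 leaf entered; closest miss.

== RESULT ==
1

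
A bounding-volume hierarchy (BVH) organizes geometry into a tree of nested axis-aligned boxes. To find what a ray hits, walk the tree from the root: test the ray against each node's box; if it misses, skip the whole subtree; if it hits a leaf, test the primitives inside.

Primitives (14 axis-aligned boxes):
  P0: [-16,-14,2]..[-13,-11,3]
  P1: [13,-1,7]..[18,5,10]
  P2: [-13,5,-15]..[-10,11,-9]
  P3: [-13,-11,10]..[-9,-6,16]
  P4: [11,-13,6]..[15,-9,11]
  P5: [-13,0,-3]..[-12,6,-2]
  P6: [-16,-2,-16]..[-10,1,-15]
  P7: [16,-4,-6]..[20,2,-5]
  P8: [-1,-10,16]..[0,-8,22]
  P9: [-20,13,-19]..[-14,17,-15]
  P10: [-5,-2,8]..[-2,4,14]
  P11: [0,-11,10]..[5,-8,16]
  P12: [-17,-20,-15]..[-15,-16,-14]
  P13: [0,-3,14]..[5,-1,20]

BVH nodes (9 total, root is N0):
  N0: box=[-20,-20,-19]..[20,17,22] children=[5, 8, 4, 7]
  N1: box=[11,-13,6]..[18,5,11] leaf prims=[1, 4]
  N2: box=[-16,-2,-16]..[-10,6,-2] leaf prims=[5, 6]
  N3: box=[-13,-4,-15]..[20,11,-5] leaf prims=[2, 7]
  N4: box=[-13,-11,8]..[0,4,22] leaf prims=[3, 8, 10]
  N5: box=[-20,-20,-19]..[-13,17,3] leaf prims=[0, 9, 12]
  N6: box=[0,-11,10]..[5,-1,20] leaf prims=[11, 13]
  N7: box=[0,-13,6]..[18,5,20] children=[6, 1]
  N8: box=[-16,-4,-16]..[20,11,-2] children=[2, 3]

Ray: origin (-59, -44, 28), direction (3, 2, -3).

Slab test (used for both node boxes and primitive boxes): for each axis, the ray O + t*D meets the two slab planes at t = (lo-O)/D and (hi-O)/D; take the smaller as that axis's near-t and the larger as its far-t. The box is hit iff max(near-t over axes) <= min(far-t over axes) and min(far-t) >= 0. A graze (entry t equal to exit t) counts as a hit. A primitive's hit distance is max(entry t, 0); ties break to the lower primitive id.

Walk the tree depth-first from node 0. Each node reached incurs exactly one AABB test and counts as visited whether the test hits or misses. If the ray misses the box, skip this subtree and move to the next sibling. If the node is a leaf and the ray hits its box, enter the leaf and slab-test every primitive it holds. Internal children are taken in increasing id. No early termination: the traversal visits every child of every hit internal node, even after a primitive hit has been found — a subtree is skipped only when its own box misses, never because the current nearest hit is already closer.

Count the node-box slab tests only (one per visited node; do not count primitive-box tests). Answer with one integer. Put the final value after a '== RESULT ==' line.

Traverse from the root:
N0 x:[13,79/3] y:[12,61/2] z:[2,47/3] -> hit [13,47/3], descend [4, 5, 7, 8]
  N4 x:[46/3,59/3] y:[33/2,24] z:[2,20/3] -> miss, prune
  N5 x:[13,46/3] y:[12,61/2] z:[25/3,47/3] -> hit [13,46/3] leaf, test {P0(miss), P9(miss), P12@t=14}
  N7 x:[59/3,77/3] y:[31/2,49/2] z:[8/3,22/3] -> miss, prune
  N8 x:[43/3,79/3] y:[20,55/2] z:[10,44/3] -> miss, prune

5 AABB tests over nodes [0, 4, 5, 7, 8]; 1 leaf entered; closest P12.

== RESULT ==
5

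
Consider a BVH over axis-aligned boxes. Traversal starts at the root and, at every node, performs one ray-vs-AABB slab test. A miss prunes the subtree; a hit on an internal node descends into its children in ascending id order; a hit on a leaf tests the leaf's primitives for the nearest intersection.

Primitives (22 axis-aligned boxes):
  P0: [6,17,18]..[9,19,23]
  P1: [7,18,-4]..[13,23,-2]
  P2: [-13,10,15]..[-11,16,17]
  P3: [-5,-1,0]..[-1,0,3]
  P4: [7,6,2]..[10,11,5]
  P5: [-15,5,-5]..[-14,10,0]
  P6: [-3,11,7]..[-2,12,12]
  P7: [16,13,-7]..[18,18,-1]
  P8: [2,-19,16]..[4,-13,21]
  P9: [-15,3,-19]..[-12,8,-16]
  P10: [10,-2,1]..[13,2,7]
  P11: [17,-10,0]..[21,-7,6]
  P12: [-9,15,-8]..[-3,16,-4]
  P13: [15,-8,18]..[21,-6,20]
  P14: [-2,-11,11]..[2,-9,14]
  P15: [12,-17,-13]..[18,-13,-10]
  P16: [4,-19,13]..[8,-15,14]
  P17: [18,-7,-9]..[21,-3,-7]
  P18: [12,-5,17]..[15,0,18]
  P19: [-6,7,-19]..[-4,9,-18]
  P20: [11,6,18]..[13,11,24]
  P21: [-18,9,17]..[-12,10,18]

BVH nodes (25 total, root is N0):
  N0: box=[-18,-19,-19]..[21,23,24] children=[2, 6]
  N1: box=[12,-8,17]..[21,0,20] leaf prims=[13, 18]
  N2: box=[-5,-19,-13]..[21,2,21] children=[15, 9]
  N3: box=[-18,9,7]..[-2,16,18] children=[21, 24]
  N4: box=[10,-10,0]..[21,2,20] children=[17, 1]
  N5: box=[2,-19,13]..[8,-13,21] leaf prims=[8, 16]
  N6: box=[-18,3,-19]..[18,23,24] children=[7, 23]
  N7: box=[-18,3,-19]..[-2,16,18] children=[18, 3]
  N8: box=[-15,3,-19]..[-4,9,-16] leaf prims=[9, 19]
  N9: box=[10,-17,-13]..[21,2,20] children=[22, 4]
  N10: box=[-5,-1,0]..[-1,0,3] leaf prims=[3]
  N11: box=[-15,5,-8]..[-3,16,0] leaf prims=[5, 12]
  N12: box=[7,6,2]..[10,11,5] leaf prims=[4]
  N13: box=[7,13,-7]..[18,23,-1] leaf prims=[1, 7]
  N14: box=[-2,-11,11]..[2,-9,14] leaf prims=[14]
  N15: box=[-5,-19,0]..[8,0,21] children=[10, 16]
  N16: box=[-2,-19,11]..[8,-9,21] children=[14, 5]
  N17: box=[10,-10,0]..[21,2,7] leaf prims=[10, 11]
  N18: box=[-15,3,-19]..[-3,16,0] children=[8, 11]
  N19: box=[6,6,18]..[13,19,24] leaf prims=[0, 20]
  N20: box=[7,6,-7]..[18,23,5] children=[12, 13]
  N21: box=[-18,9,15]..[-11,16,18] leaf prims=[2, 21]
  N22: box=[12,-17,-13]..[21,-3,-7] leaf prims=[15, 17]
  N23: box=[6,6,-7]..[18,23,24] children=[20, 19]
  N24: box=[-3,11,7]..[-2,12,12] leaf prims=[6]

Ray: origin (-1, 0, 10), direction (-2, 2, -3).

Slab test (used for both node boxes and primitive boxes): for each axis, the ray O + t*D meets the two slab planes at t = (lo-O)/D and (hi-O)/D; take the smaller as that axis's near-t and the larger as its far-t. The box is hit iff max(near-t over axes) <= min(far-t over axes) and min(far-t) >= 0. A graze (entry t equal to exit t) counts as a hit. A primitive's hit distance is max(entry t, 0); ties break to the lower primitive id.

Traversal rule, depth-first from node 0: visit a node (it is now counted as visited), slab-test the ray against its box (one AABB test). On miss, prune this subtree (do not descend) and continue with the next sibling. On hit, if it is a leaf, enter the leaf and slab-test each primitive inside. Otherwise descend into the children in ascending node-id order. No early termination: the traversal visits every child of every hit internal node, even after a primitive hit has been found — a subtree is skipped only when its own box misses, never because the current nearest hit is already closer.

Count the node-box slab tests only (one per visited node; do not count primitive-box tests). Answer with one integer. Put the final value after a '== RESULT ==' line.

Traverse from the root:
N0 x:[-11,17/2] y:[-19/2,23/2] z:[-14/3,29/3] -> hit [-14/3,17/2], descend [2, 6]
  N2 x:[-11,2] y:[-19/2,1] z:[-11/3,23/3] -> hit [-11/3,1], descend [9, 15]
    N9 x:[-11,-11/2] y:[-17/2,1] z:[-10/3,23/3] -> miss, prune
    N15 x:[-9/2,2] y:[-19/2,0] z:[-11/3,10/3] -> hit [-11/3,0], descend [10, 16]
      N10 x:[0,2] y:[-1/2,0] z:[7/3,10/3] -> miss, prune
      N16 x:[-9/2,1/2] y:[-19/2,-9/2] z:[-11/3,-1/3] -> miss, prune
  N6 x:[-19/2,17/2] y:[3/2,23/2] z:[-14/3,29/3] -> hit [3/2,17/2], descend [7, 23]
    N7 x:[1/2,17/2] y:[3/2,8] z:[-8/3,29/3] -> hit [3/2,8], descend [3, 18]
      N3 x:[1/2,17/2] y:[9/2,8] z:[-8/3,1] -> miss, prune
      N18 x:[1,7] y:[3/2,8] z:[10/3,29/3] -> hit [10/3,7], descend [8, 11]
        N8 x:[3/2,7] y:[3/2,9/2] z:[26/3,29/3] -> miss, prune
        N11 x:[1,7] y:[5/2,8] z:[10/3,6] -> hit [10/3,6] leaf, test {P5(miss), P12(miss)}
    N23 x:[-19/2,-7/2] y:[3,23/2] z:[-14/3,17/3] -> miss, prune

Summary -> nodes [0, 2, 9, 15, 10, 16, 6, 7, 3, 18, 8, 11, 23]; box-tests=13; leaf-entries=1; first=miss

== RESULT ==
13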